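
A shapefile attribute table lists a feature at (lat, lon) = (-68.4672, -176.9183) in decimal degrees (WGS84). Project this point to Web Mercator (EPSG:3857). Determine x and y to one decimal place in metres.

Web Mercator is spherical with R = a = 6378137 m.
x = R·λ = 6378137 × -3.087806842 = -19694455.068 m.
y = R·ln tan(π/4 + φ/2) = 6378137 × -1.659928899 = -10587253.929 m.

x -19694455.1 m, y -10587253.9 m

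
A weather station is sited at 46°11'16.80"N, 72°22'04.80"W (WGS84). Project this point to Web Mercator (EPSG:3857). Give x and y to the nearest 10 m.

x -8055970 m, y 5810530 m

Web Mercator is spherical with R = a = 6378137 m.
x = R·λ = 6378137 × -1.263059873 = -8055968.910 m.
y = R·ln tan(π/4 + φ/2) = 6378137 × 0.911007039 = 5810527.706 m.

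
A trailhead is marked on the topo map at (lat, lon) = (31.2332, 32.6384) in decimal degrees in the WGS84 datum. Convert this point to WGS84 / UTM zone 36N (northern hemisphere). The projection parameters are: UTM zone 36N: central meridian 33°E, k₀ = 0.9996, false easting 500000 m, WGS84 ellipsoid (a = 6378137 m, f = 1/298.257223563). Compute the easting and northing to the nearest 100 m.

Zone 36 central meridian λ₀ = 6×36 − 183 = 33°; Δλ = -0.3616°.
Transverse Mercator on WGS84 with k₀ = 0.9996 gives E = 465563.658 m, N = 3455503.165 m.

E 465600 m, N 3455500 m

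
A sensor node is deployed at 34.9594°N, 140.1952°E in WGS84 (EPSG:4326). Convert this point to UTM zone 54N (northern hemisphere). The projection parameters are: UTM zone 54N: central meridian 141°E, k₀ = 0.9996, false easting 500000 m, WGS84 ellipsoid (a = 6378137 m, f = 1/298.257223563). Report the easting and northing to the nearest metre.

E 426524 m, N 3868836 m

Zone 54 central meridian λ₀ = 6×54 − 183 = 141°; Δλ = -0.8048°.
Transverse Mercator on WGS84 with k₀ = 0.9996 gives E = 426523.576 m, N = 3868836.394 m.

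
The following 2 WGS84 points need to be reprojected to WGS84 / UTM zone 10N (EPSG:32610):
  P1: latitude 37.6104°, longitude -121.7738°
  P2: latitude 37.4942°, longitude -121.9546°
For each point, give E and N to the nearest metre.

UTM zone 10N: λ₀ = -123°, k₀ = 0.9996.
P1 (37.6104°, -121.7738°) → (608226.265, 4163296.354) m.
P2 (37.4942°, -121.9546°) → (592411.472, 4150211.059) m.

P1: E 608226 m, N 4163296 m; P2: E 592411 m, N 4150211 m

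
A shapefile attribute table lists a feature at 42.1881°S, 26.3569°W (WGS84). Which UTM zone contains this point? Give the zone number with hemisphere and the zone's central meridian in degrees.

Zone 26S, central meridian -27°

UTM zone = ⌊(λ + 180)/6⌋ + 1; -26.3569° ∈ [-30°, -24°) → zone 26.
Hemisphere: S (φ < 0).
Central meridian λ₀ = 6×26 − 183 = -27°.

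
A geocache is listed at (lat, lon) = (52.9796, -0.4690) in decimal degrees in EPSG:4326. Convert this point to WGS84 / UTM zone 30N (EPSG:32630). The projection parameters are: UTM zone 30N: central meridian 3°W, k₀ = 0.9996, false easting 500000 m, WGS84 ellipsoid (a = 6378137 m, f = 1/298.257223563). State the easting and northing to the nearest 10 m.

E 669920 m, N 5873000 m

Zone 30 central meridian λ₀ = 6×30 − 183 = -3°; Δλ = +2.5310°.
Transverse Mercator on WGS84 with k₀ = 0.9996 gives E = 669921.236 m, N = 5872998.578 m.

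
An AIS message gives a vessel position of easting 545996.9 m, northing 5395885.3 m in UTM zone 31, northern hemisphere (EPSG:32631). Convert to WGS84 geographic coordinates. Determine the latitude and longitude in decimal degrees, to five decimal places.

lat 48.71430°, lon 3.62530°

Zone 31N: λ₀ = 3°, k₀ = 0.9996, false easting 500000 m.
Meridian distance M = (N − FN)/k₀ = 5398044.5 m.
Inverse transverse Mercator on WGS84 gives φ = 48.71430030°, λ = 3.62529971°.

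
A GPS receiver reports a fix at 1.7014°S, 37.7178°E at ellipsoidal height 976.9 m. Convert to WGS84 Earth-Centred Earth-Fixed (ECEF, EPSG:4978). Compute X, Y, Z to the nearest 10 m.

WGS84: a = 6378137 m, e² = 0.006694380; N(φ) = a/√(1−e²sin²φ) = 6378155.820 m.
X = (N+h)·cosφ·cosλ = 5043883.110 m; Y = (N+h)·cosφ·sinλ = 3900859.496 m; Z = (N(1−e²)+h)·sinφ = -188132.985 m.

X 5043880 m, Y 3900860 m, Z -188130 m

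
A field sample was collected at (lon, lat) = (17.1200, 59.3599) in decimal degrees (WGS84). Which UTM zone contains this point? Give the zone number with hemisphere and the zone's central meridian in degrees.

UTM zone = ⌊(λ + 180)/6⌋ + 1; 17.1200° ∈ [12°, 18°) → zone 33.
Hemisphere: N (φ ≥ 0).
Central meridian λ₀ = 6×33 − 183 = 15°.

Zone 33N, central meridian 15°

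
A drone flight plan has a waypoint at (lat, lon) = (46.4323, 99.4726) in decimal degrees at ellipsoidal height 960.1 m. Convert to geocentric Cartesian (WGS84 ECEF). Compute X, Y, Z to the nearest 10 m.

X -724840 m, Y 4344240 m, Z 4599190 m

WGS84: a = 6378137 m, e² = 0.006694380; N(φ) = a/√(1−e²sin²φ) = 6389374.511 m.
X = (N+h)·cosφ·cosλ = -724840.120 m; Y = (N+h)·cosφ·sinλ = 4344235.053 m; Z = (N(1−e²)+h)·sinφ = 4599192.571 m.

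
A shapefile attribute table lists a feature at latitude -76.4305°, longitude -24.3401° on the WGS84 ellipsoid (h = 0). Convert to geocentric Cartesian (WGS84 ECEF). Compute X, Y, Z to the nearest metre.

WGS84: a = 6378137 m, e² = 0.006694380; N(φ) = a/√(1−e²sin²φ) = 6398406.829 m.
X = (N+h)·cosφ·cosλ = 1367787.913 m; Y = (N+h)·cosφ·sinλ = -618732.731 m; Z = (N(1−e²)+h)·sinφ = -6178164.207 m.

X 1367788 m, Y -618733 m, Z -6178164 m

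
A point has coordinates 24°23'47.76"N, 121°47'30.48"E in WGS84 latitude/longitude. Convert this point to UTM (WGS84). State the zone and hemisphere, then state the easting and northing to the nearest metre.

Longitude 121.7918° lies in the 6° band [120°, 126°), giving zone 51; latitude is north of the equator, so 51N.
Zone 51 central meridian λ₀ = 6×51 − 183 = 123°; Δλ = -1.2082°.
Transverse Mercator on WGS84 with k₀ = 0.9996 gives E = 377486.195 m, N = 2698670.420 m.

Zone 51N: E 377486 m, N 2698670 m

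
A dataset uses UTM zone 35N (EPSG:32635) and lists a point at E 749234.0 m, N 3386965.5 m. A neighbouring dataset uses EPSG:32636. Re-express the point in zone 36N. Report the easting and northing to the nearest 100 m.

E 173900 m, N 3389000 m

UTM 35N → geographic: φ = 30.58929958°, λ = 29.59920031°.
UTM 36N (λ₀ = 33°) forward: E = 173862.999 m, N = 3389016.521 m.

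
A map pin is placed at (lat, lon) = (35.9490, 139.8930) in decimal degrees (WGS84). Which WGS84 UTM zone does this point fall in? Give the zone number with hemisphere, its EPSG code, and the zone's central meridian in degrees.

UTM zone = ⌊(λ + 180)/6⌋ + 1; 139.8930° ∈ [138°, 144°) → zone 54.
Hemisphere: N (φ ≥ 0).
Central meridian λ₀ = 6×54 − 183 = 141°.
EPSG code: 32654.

Zone 54N (EPSG:32654), central meridian 141°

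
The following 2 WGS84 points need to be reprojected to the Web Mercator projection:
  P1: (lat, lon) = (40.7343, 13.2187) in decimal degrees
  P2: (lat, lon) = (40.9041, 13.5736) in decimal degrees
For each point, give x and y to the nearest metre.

Web Mercator: x = R·λ, y = R·ln tan(π/4+φ/2), R = 6378137 m.
P1 (40.7343°, 13.2187°) → (1471498.953, 4973229.615) m.
P2 (40.9041°, 13.5736°) → (1511006.240, 4998206.710) m.

P1: x 1471499 m, y 4973230 m; P2: x 1511006 m, y 4998207 m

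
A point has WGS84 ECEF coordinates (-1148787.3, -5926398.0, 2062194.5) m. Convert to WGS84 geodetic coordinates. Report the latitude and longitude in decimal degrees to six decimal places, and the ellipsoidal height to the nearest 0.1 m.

λ = atan2(Y, X) = -100.97030000°; p = √(X²+Y²) = 6036713.1 m.
Bowring's method on WGS84 (a = 6378137 m, b = 6356752.314 m) gives φ = 18.97860024°, h = 3335.971 m.

lat 18.978600°, lon -100.970300°, h 3336.0 m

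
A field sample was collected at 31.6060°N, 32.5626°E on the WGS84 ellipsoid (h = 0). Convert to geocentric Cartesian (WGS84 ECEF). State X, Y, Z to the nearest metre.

X 4582394 m, Y 2926350 m, Z 3323303 m

WGS84: a = 6378137 m, e² = 0.006694380; N(φ) = a/√(1−e²sin²φ) = 6384008.657 m.
X = (N+h)·cosφ·cosλ = 4582393.747 m; Y = (N+h)·cosφ·sinλ = 2926350.276 m; Z = (N(1−e²)+h)·sinφ = 3323302.561 m.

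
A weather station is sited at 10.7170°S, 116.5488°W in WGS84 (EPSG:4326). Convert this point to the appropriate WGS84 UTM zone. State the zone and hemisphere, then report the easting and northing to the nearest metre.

Zone 11S: E 549338 m, N 8815276 m

Longitude -116.5488° lies in the 6° band [-120°, -114°), giving zone 11; latitude is south of the equator, so 11S.
Zone 11 central meridian λ₀ = 6×11 − 183 = -117°; Δλ = +0.4512°.
Transverse Mercator on WGS84 with k₀ = 0.9996 gives E = 549337.720 m, N = 8815275.595 m.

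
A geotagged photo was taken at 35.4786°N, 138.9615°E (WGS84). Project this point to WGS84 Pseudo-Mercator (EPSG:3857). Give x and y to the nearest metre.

x 15469123 m, y 4229113 m

Web Mercator is spherical with R = a = 6378137 m.
x = R·λ = 6378137 × 2.425335709 = 15469123.420 m.
y = R·ln tan(π/4 + φ/2) = 6378137 × 0.663063946 = 4229112.686 m.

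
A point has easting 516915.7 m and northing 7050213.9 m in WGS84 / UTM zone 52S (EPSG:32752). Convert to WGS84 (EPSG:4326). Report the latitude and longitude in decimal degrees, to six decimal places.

Zone 52S: λ₀ = 129°, k₀ = 0.9996, false easting 500000 m, false northing 10000000 m.
Meridian distance M = (N − FN)/k₀ = -2950966.5 m.
Inverse transverse Mercator on WGS84 gives φ = -26.66900027°, λ = 129.17000001°.

lat -26.669000°, lon 129.170000°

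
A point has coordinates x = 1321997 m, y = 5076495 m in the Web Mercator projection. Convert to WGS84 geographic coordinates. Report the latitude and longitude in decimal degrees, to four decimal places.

R = 6378137 m. λ = x/R = 11.87570111°.
φ = 2·arctan(exp(y/R)) − 90° = 2·arctan(2.21648) − 90° = 41.43350251°.

lat 41.4335°, lon 11.8757°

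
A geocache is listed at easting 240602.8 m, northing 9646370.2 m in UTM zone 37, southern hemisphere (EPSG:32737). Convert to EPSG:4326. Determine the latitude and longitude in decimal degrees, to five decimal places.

lat -3.19670°, lon 36.66590°

Zone 37S: λ₀ = 39°, k₀ = 0.9996, false easting 500000 m, false northing 10000000 m.
Meridian distance M = (N − FN)/k₀ = -353771.3 m.
Inverse transverse Mercator on WGS84 gives φ = -3.19669966°, λ = 36.66590037°.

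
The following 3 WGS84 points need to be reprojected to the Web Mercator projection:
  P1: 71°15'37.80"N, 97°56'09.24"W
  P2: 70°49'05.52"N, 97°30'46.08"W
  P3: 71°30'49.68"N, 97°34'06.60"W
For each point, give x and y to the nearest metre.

Web Mercator: x = R·λ, y = R·ln tan(π/4+φ/2), R = 6378137 m.
P1 (71.2605°, -97.9359°) → (-10902174.518, 11491936.900) m.
P2 (70.8182°, -97.5128°) → (-10855075.242, 11340394.980) m.
P3 (71.5138°, -97.5685°) → (-10861275.737, 11580283.206) m.

P1: x -10902175 m, y 11491937 m; P2: x -10855075 m, y 11340395 m; P3: x -10861276 m, y 11580283 m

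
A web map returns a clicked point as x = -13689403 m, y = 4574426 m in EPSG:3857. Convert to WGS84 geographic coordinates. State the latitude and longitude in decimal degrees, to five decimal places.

lat 37.96460°, lon -122.97400°

R = 6378137 m. λ = x/R = -122.97399945°.
φ = 2·arctan(exp(y/R)) − 90° = 2·arctan(2.04870) − 90° = 37.96459868°.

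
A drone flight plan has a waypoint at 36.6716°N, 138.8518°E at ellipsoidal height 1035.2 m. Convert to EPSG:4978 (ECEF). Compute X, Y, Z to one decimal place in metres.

X -3857424.2 m, Y 3370764.3 m, Z 3788843.2 m

WGS84: a = 6378137 m, e² = 0.006694380; N(φ) = a/√(1−e²sin²φ) = 6385765.385 m.
X = (N+h)·cosφ·cosλ = -3857424.156 m; Y = (N+h)·cosφ·sinλ = 3370764.318 m; Z = (N(1−e²)+h)·sinφ = 3788843.204 m.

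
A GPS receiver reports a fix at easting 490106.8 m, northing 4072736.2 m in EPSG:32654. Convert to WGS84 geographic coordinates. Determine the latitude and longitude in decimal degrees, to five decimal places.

lat 36.80040°, lon 140.88910°

Zone 54N: λ₀ = 141°, k₀ = 0.9996, false easting 500000 m.
Meridian distance M = (N − FN)/k₀ = 4074365.9 m.
Inverse transverse Mercator on WGS84 gives φ = 36.80039998°, λ = 140.88909978°.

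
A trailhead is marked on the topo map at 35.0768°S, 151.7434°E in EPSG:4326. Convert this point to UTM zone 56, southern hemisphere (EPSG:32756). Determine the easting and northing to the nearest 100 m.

E 385400 m, N 6117700 m

Zone 56 central meridian λ₀ = 6×56 − 183 = 153°; Δλ = -1.2566°.
Transverse Mercator on WGS84 with k₀ = 0.9996 gives E = 385437.267 m, N = 6117718.032 m.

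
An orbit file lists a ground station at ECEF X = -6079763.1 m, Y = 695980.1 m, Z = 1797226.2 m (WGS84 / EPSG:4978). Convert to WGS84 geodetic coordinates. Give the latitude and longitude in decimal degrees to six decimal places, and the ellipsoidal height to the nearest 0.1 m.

λ = atan2(Y, X) = 173.46950029°; p = √(X²+Y²) = 6119469.6 m.
Bowring's method on WGS84 (a = 6378137 m, b = 6356752.314 m) gives φ = 16.47130037°, h = 1494.122 m.

lat 16.471300°, lon 173.469500°, h 1494.1 m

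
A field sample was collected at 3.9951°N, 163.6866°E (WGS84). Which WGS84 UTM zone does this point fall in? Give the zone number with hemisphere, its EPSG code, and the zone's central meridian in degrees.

UTM zone = ⌊(λ + 180)/6⌋ + 1; 163.6866° ∈ [162°, 168°) → zone 58.
Hemisphere: N (φ ≥ 0).
Central meridian λ₀ = 6×58 − 183 = 165°.
EPSG code: 32658.

Zone 58N (EPSG:32658), central meridian 165°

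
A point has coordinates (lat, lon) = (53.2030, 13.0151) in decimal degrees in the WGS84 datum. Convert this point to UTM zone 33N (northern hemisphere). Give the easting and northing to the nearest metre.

E 367426 m, N 5896692 m

Zone 33 central meridian λ₀ = 6×33 − 183 = 15°; Δλ = -1.9849°.
Transverse Mercator on WGS84 with k₀ = 0.9996 gives E = 367425.721 m, N = 5896692.171 m.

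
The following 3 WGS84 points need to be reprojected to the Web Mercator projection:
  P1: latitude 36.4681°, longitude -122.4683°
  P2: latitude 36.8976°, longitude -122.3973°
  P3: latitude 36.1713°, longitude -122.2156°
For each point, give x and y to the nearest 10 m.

Web Mercator: x = R·λ, y = R·ln tan(π/4+φ/2), R = 6378137 m.
P1 (36.4681°, -122.4683°) → (-13633108.794, 4365223.853) m.
P2 (36.8976°, -122.3973°) → (-13625205.110, 4424843.143) m.
P3 (36.1713°, -122.2156°) → (-13604978.359, 4324217.660) m.

P1: x -13633110 m, y 4365220 m; P2: x -13625210 m, y 4424840 m; P3: x -13604980 m, y 4324220 m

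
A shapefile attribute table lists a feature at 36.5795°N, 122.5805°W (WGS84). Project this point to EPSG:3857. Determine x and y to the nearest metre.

Web Mercator is spherical with R = a = 6378137 m.
x = R·λ = 6378137 × -2.139433324 = -13645598.841 m.
y = R·ln tan(π/4 + φ/2) = 6378137 × 0.686823671 = 4380655.468 m.

x -13645599 m, y 4380655 m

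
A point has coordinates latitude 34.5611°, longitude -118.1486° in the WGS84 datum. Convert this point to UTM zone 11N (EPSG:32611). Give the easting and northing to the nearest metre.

Zone 11 central meridian λ₀ = 6×11 − 183 = -117°; Δλ = -1.1486°.
Transverse Mercator on WGS84 with k₀ = 0.9996 gives E = 394629.246 m, N = 3824971.683 m.

E 394629 m, N 3824972 m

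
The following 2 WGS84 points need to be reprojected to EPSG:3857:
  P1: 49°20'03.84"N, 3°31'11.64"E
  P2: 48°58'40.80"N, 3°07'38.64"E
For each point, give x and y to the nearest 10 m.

P1: x 391830 m, y 6331790 m; P2: x 348140 m, y 6271130 m

Web Mercator: x = R·λ, y = R·ln tan(π/4+φ/2), R = 6378137 m.
P1 (49.3344°, 3.5199°) → (391833.476, 6331793.737) m.
P2 (48.9780°, 3.1274°) → (348140.576, 6271129.278) m.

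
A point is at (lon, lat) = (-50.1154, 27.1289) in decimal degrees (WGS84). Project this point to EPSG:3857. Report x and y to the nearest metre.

x -5578821 m, y 3139585 m

Web Mercator is spherical with R = a = 6378137 m.
x = R·λ = 6378137 × -0.874678736 = -5578820.809 m.
y = R·ln tan(π/4 + φ/2) = 6378137 × 0.492241755 = 3139585.352 m.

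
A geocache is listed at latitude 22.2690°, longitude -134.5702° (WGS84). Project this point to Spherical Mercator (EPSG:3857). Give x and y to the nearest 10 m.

x -14980290 m, y 2543850 m

Web Mercator is spherical with R = a = 6378137 m.
x = R·λ = 6378137 × -2.348693065 = -14980286.140 m.
y = R·ln tan(π/4 + φ/2) = 6378137 × 0.398839455 = 2543852.685 m.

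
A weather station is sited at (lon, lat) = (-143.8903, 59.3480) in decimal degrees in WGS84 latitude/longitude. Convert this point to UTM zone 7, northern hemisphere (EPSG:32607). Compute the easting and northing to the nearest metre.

Zone 7 central meridian λ₀ = 6×7 − 183 = -141°; Δλ = -2.8903°.
Transverse Mercator on WGS84 with k₀ = 0.9996 gives E = 335657.699 m, N = 6582370.197 m.

E 335658 m, N 6582370 m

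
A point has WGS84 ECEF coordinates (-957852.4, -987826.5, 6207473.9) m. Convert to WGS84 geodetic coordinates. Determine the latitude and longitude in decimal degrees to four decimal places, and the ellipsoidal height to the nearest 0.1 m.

lat 77.5828°, lon -134.1174°, h 396.5 m

λ = atan2(Y, X) = -134.11740134°; p = √(X²+Y²) = 1375966.0 m.
Bowring's method on WGS84 (a = 6378137 m, b = 6356752.314 m) gives φ = 77.58279999°, h = 396.502 m.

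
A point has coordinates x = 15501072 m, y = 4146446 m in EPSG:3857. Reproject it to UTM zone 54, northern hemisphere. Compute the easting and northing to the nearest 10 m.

Web Mercator inverse (R = 6378137 m) → φ = 34.87160178°, λ = 139.24849898°.
UTM 54N forward: E = 339914.667 m, N = 3860203.566 m.

E 339910 m, N 3860200 m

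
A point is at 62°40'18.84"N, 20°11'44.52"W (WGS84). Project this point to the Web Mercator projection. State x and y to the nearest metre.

x -2248175 m, y 9020248 m

Web Mercator is spherical with R = a = 6378137 m.
x = R·λ = 6378137 × -0.352481460 = -2248175.040 m.
y = R·ln tan(π/4 + φ/2) = 6378137 × 1.414244997 = 9020248.340 m.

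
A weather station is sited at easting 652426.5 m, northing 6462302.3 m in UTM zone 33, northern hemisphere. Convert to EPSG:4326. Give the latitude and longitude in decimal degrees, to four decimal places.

Zone 33N: λ₀ = 15°, k₀ = 0.9996, false easting 500000 m.
Meridian distance M = (N − FN)/k₀ = 6464888.3 m.
Inverse transverse Mercator on WGS84 gives φ = 58.27530003°, λ = 17.59910012°.

lat 58.2753°, lon 17.5991°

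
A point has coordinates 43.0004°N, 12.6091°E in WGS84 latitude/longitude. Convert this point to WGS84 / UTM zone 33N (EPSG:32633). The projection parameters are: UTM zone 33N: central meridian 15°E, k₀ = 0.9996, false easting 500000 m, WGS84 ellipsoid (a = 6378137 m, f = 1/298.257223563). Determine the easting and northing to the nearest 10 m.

E 305120 m, N 4763630 m

Zone 33 central meridian λ₀ = 6×33 − 183 = 15°; Δλ = -2.3909°.
Transverse Mercator on WGS84 with k₀ = 0.9996 gives E = 305118.908 m, N = 4763633.151 m.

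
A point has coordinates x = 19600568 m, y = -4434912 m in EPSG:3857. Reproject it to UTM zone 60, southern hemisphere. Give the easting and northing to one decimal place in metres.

E 417654.6 m, N 5908067.0 m

Web Mercator inverse (R = 6378137 m) → φ = -36.96989953°, λ = 176.07489812°.
UTM 60S forward: E = 417654.639 m, N = 5908066.9502 m.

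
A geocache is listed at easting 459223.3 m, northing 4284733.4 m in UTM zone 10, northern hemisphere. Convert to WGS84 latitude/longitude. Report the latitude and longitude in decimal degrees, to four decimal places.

Zone 10N: λ₀ = -123°, k₀ = 0.9996, false easting 500000 m.
Meridian distance M = (N − FN)/k₀ = 4286448.0 m.
Inverse transverse Mercator on WGS84 gives φ = 38.71029969°, λ = -123.46899979°.

lat 38.7103°, lon -123.4690°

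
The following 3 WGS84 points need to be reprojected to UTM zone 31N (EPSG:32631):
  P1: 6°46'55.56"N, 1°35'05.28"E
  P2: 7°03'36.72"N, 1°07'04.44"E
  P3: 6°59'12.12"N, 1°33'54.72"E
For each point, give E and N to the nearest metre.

UTM zone 31N: λ₀ = 3°, k₀ = 0.9996.
P1 (6.7821°, 1.5848°) → (343602.757, 749889.019) m.
P2 (7.0602°, 1.1179°) → (292110.372, 780823.569) m.
P3 (6.9867°, 1.5652°) → (341504.199, 772520.031) m.

P1: E 343603 m, N 749889 m; P2: E 292110 m, N 780824 m; P3: E 341504 m, N 772520 m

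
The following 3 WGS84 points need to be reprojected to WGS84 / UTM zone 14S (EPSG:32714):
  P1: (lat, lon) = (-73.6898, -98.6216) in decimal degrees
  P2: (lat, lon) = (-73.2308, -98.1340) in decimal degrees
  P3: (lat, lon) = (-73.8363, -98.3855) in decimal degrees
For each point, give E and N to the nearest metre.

P1: E 511862 m, N 1822531 m; P2: E 527888 m, N 1873572 m; P3: E 519094 m, N 1806126 m

UTM zone 14S: λ₀ = -99°, k₀ = 0.9996.
P1 (-73.6898°, -98.6216°) → (511861.628, 1822530.839) m.
P2 (-73.2308°, -98.1340°) → (527887.523, 1873571.707) m.
P3 (-73.8363°, -98.3855°) → (519094.120, 1806126.382) m.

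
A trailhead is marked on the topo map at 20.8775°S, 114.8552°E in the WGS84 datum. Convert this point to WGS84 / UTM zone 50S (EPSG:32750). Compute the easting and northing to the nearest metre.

Zone 50 central meridian λ₀ = 6×50 − 183 = 117°; Δλ = -2.1448°.
Transverse Mercator on WGS84 with k₀ = 0.9996 gives E = 276872.974 m, N = 7689920.897 m.

E 276873 m, N 7689921 m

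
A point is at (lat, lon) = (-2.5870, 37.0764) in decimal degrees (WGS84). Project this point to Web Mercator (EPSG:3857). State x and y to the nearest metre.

Web Mercator is spherical with R = a = 6378137 m.
x = R·λ = 6378137 × 0.647105255 = 4127325.968 m.
y = R·ln tan(π/4 + φ/2) = 6378137 × -0.045167017 = -288081.423 m.

x 4127326 m, y -288081 m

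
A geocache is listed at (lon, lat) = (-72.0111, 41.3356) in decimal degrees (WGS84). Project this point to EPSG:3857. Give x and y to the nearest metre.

Web Mercator is spherical with R = a = 6378137 m.
x = R·λ = 6378137 × -1.256830793 = -8016238.983 m.
y = R·ln tan(π/4 + φ/2) = 6378137 × 0.793643869 = 5061969.323 m.

x -8016239 m, y 5061969 m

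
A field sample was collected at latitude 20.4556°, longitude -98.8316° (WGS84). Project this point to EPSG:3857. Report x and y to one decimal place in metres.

Web Mercator is spherical with R = a = 6378137 m.
x = R·λ = 6378137 × -1.724936825 = -11001883.386 m.
y = R·ln tan(π/4 + φ/2) = 6378137 × 0.364852907 = 2327081.826 m.

x -11001883.4 m, y 2327081.8 m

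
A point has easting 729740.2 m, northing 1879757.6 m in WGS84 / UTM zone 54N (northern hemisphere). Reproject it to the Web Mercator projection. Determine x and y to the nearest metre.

x 15936253 m, y 1919708 m

Unproject from UTM 54N (λ₀ = 141°) → φ = 16.99040002°, λ = 143.15779955°.
Web Mercator (R = 6378137 m): x = 15936253.349 m, y = 1919707.575 m.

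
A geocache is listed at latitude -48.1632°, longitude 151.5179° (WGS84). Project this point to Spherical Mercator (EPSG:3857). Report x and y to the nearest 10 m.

Web Mercator is spherical with R = a = 6378137 m.
x = R·λ = 6378137 × 2.644486231 = 16866895.474 m.
y = R·ln tan(π/4 + φ/2) = 6378137 × -0.961730451 = -6134048.572 m.

x 16866900 m, y -6134050 m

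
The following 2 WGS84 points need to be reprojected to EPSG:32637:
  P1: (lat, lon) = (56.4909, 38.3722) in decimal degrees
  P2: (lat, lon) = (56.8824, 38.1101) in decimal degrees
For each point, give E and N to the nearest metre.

UTM zone 37N: λ₀ = 39°, k₀ = 0.9996.
P1 (56.4909°, 38.3722°) → (461343.543, 6260894.199) m.
P2 (56.8824°, 38.1101°) → (445770.939, 6304648.094) m.

P1: E 461344 m, N 6260894 m; P2: E 445771 m, N 6304648 m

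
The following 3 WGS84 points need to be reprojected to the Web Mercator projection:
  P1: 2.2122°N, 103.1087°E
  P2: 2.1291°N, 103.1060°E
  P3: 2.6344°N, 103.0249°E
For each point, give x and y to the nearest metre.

P1: x 11478008 m, y 246322 m; P2: x 11477707 m, y 237065 m; P3: x 11468679 m, y 293363 m

Web Mercator: x = R·λ, y = R·ln tan(π/4+φ/2), R = 6378137 m.
P1 (2.2122°, 103.1087°) → (11478007.980, 246322.186) m.
P2 (2.1291°, 103.1060°) → (11477707.418, 237064.893) m.
P3 (2.6344°, 103.0249°) → (11468679.407, 293363.450) m.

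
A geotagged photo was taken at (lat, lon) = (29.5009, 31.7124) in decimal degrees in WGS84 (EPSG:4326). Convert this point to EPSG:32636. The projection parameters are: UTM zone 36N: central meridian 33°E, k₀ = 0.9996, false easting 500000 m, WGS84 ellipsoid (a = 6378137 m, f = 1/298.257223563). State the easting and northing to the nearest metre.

Zone 36 central meridian λ₀ = 6×36 − 183 = 33°; Δλ = -1.2876°.
Transverse Mercator on WGS84 with k₀ = 0.9996 gives E = 375191.805 m, N = 3264173.787 m.

E 375192 m, N 3264174 m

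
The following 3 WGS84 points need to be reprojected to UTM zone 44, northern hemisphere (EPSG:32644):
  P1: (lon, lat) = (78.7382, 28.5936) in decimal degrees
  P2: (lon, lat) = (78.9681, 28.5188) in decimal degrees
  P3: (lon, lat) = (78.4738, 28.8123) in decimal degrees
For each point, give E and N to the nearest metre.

P1: E 278813 m, N 3165051 m; P2: E 301161 m, N 3156358 m; P3: E 253462 m, N 3189811 m

UTM zone 44N: λ₀ = 81°, k₀ = 0.9996.
P1 (28.5936°, 78.7382°) → (278813.310, 3165051.463) m.
P2 (28.5188°, 78.9681°) → (301160.617, 3156358.498) m.
P3 (28.8123°, 78.4738°) → (253462.016, 3189810.793) m.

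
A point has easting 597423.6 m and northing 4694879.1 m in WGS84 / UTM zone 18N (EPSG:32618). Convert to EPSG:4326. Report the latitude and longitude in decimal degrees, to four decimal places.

lat 42.4001°, lon -73.8162°

Zone 18N: λ₀ = -75°, k₀ = 0.9996, false easting 500000 m.
Meridian distance M = (N − FN)/k₀ = 4696757.8 m.
Inverse transverse Mercator on WGS84 gives φ = 42.40009978°, λ = -73.81619999°.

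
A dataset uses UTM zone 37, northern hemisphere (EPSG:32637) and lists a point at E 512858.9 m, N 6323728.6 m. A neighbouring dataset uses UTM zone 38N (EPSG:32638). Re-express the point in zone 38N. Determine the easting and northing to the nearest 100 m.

UTM 37N → geographic: φ = 57.05679978°, λ = 39.21199982°.
UTM 38N (λ₀ = 45°) forward: E = 149171.589 m, N = 6338599.878 m.

E 149200 m, N 6338600 m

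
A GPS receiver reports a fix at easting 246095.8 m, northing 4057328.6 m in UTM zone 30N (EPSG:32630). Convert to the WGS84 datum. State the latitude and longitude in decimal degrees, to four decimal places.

lat 36.6277°, lon -5.8395°

Zone 30N: λ₀ = -3°, k₀ = 0.9996, false easting 500000 m.
Meridian distance M = (N − FN)/k₀ = 4058952.2 m.
Inverse transverse Mercator on WGS84 gives φ = 36.62769978°, λ = -5.83950020°.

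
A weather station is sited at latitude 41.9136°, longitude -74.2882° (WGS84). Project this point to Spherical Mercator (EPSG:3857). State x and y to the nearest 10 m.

x -8269720 m, y 5148050 m

Web Mercator is spherical with R = a = 6378137 m.
x = R·λ = 6378137 × -1.296573685 = -8269724.596 m.
y = R·ln tan(π/4 + φ/2) = 6378137 × 0.807139438 = 5148045.917 m.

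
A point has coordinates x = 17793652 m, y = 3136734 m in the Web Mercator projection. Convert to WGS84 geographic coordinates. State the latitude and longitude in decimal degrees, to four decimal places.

lat 27.1061°, lon 159.8431°

R = 6378137 m. λ = x/R = 159.84309552°.
φ = 2·arctan(exp(y/R)) − 90° = 2·arctan(1.63525) − 90° = 27.10610154°.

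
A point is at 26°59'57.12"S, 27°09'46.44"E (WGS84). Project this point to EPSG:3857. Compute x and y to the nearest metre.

Web Mercator is spherical with R = a = 6378137 m.
x = R·λ = 6378137 × 0.474082039 = 3023760.196 m.
y = R·ln tan(π/4 + φ/2) = 6378137 × -0.489699704 = -3123371.800 m.

x 3023760 m, y -3123372 m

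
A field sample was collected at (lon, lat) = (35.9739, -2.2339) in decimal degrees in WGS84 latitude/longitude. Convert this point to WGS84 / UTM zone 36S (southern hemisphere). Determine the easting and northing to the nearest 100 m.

E 830800 m, N 9752800 m

Zone 36 central meridian λ₀ = 6×36 − 183 = 33°; Δλ = +2.9739°.
Transverse Mercator on WGS84 with k₀ = 0.9996 gives E = 830819.926 m, N = 9752750.791 m.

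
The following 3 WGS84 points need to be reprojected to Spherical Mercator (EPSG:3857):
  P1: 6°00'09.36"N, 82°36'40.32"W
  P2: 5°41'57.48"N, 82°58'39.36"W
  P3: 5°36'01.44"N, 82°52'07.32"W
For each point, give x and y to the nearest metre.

Web Mercator: x = R·λ, y = R·ln tan(π/4+φ/2), R = 6378137 m.
P1 (6.0026°, -82.6112°) → (-9196236.718, 669432.083) m.
P2 (5.6993°, -82.9776°) → (-9237024.179, 635492.029) m.
P3 (5.6004°, -82.8687°) → (-9224901.487, 624428.786) m.

P1: x -9196237 m, y 669432 m; P2: x -9237024 m, y 635492 m; P3: x -9224901 m, y 624429 m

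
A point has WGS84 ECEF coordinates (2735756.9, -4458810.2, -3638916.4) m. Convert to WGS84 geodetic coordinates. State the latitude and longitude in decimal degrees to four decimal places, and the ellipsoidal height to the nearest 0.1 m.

λ = atan2(Y, X) = -58.46829972°; p = √(X²+Y²) = 5231190.5 m.
Bowring's method on WGS84 (a = 6378137 m, b = 6356752.314 m) gives φ = -35.00380009°, h = 1227.544 m.

lat -35.0038°, lon -58.4683°, h 1227.5 m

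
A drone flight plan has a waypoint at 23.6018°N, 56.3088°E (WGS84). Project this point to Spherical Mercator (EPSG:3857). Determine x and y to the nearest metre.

x 6268267 m, y 2704960 m

Web Mercator is spherical with R = a = 6378137 m.
x = R·λ = 6378137 × 0.982773958 = 6268266.943 m.
y = R·ln tan(π/4 + φ/2) = 6378137 × 0.424098798 = 2704960.234 m.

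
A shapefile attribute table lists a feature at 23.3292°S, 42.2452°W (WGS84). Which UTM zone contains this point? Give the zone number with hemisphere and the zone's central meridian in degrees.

Zone 23S, central meridian -45°

UTM zone = ⌊(λ + 180)/6⌋ + 1; -42.2452° ∈ [-48°, -42°) → zone 23.
Hemisphere: S (φ < 0).
Central meridian λ₀ = 6×23 − 183 = -45°.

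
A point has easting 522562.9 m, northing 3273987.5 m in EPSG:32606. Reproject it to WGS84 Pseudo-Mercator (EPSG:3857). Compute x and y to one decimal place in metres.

Unproject from UTM 6N (λ₀ = -147°) → φ = 29.59549993°, λ = -146.76700019°.
Web Mercator (R = 6378137 m): x = -16338027.727 m, y = 3451660.380 m.

x -16338027.7 m, y 3451660.4 m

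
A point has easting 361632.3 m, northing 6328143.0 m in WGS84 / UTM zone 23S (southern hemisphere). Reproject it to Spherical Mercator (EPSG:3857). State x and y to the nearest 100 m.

x -5174600 m, y -3918800 m

Unproject from UTM 23S (λ₀ = -45°) → φ = -33.17670024°, λ = -46.48410018°.
Web Mercator (R = 6378137 m): x = -5174586.362 m, y = -3918781.520 m.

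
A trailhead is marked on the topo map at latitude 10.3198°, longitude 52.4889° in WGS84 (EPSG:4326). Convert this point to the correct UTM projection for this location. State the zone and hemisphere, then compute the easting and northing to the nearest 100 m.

Longitude 52.4889° lies in the 6° band [48°, 54°), giving zone 39; latitude is north of the equator, so 39N.
Zone 39 central meridian λ₀ = 6×39 − 183 = 51°; Δλ = +1.4889°.
Transverse Mercator on WGS84 with k₀ = 0.9996 gives E = 663031.962 m, N = 1141150.587 m.

Zone 39N: E 663000 m, N 1141200 m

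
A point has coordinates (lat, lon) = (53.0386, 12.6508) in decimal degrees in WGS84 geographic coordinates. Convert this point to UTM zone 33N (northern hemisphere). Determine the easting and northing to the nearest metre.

E 342497 m, N 5879145 m

Zone 33 central meridian λ₀ = 6×33 − 183 = 15°; Δλ = -2.3492°.
Transverse Mercator on WGS84 with k₀ = 0.9996 gives E = 342497.151 m, N = 5879145.128 m.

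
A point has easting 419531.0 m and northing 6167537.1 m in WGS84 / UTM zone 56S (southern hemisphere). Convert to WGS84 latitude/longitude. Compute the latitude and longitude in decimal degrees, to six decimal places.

lat -34.630900°, lon 152.122100°

Zone 56S: λ₀ = 153°, k₀ = 0.9996, false easting 500000 m, false northing 10000000 m.
Meridian distance M = (N − FN)/k₀ = -3833996.5 m.
Inverse transverse Mercator on WGS84 gives φ = -34.63090020°, λ = 152.12210013°.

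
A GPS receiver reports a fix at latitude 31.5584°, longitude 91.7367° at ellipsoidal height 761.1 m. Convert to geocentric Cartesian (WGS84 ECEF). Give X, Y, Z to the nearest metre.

X -164882 m, Y 5437995 m, Z 3319205 m

WGS84: a = 6378137 m, e² = 0.006694380; N(φ) = a/√(1−e²sin²φ) = 6383992.787 m.
X = (N+h)·cosφ·cosλ = -164882.301 m; Y = (N+h)·cosφ·sinλ = 5437995.383 m; Z = (N(1−e²)+h)·sinφ = 3319204.737 m.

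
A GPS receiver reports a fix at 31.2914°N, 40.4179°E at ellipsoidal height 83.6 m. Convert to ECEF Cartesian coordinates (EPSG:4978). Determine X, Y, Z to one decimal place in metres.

X 4153355.0 m, Y 3537020.2 m, Z 3293587.9 m

WGS84: a = 6378137 m, e² = 0.006694380; N(φ) = a/√(1−e²sin²φ) = 6383904.021 m.
X = (N+h)·cosφ·cosλ = 4153354.983 m; Y = (N+h)·cosφ·sinλ = 3537020.163 m; Z = (N(1−e²)+h)·sinφ = 3293587.945 m.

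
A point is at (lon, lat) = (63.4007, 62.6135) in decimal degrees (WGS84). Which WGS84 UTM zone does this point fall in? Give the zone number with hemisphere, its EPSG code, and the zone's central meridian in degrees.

Zone 41N (EPSG:32641), central meridian 63°

UTM zone = ⌊(λ + 180)/6⌋ + 1; 63.4007° ∈ [60°, 66°) → zone 41.
Hemisphere: N (φ ≥ 0).
Central meridian λ₀ = 6×41 − 183 = 63°.
EPSG code: 32641.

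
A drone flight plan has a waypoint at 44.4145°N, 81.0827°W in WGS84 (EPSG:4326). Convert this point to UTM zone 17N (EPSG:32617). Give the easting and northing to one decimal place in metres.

Zone 17 central meridian λ₀ = 6×17 − 183 = -81°; Δλ = -0.0827°.
Transverse Mercator on WGS84 with k₀ = 0.9996 gives E = 493415.935 m, N = 4917915.445 m.

E 493415.9 m, N 4917915.4 m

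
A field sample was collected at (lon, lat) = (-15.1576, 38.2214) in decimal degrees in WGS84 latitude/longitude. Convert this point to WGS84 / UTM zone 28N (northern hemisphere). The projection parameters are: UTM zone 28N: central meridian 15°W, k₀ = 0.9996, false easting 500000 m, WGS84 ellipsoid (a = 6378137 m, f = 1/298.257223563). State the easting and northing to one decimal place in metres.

Zone 28 central meridian λ₀ = 6×28 − 183 = -15°; Δλ = -0.1576°.
Transverse Mercator on WGS84 with k₀ = 0.9996 gives E = 486204.840 m, N = 4230392.012 m.

E 486204.8 m, N 4230392.0 m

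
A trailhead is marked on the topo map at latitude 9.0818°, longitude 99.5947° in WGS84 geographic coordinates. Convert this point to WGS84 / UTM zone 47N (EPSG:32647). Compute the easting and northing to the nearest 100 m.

Zone 47 central meridian λ₀ = 6×47 − 183 = 99°; Δλ = +0.5947°.
Transverse Mercator on WGS84 with k₀ = 0.9996 gives E = 565352.220 m, N = 1003949.313 m.

E 565400 m, N 1003900 m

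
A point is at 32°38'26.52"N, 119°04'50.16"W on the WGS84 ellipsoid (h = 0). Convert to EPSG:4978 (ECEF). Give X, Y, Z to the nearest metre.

WGS84: a = 6378137 m, e² = 0.006694380; N(φ) = a/√(1−e²sin²φ) = 6384356.869 m.
X = (N+h)·cosφ·cosλ = -2612983.339 m; Y = (N+h)·cosφ·sinλ = -4698347.392 m; Z = (N(1−e²)+h)·sinφ = 3420472.455 m.

X -2612983 m, Y -4698347 m, Z 3420472 m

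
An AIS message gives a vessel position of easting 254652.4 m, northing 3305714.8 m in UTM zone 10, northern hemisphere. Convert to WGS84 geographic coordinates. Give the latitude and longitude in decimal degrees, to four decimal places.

lat 29.8576°, lon -125.5398°

Zone 10N: λ₀ = -123°, k₀ = 0.9996, false easting 500000 m.
Meridian distance M = (N − FN)/k₀ = 3307037.6 m.
Inverse transverse Mercator on WGS84 gives φ = 29.85760006°, λ = -125.53979982°.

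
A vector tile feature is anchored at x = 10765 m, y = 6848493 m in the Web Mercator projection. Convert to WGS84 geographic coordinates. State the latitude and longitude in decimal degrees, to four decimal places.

lat 52.2667°, lon 0.0967°

R = 6378137 m. λ = x/R = 0.09670364°.
φ = 2·arctan(exp(y/R)) − 90° = 2·arctan(2.92632) − 90° = 52.26670200°.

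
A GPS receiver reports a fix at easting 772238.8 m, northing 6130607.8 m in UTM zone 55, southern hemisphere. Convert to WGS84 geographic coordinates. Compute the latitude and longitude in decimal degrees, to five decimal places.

lat -34.93050°, lon 149.98040°

Zone 55S: λ₀ = 147°, k₀ = 0.9996, false easting 500000 m, false northing 10000000 m.
Meridian distance M = (N − FN)/k₀ = -3870940.6 m.
Inverse transverse Mercator on WGS84 gives φ = -34.93049972°, λ = 149.98040003°.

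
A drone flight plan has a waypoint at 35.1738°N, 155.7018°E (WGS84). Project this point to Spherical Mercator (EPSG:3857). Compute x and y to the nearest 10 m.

x 17332650 m, y 4187530 m

Web Mercator is spherical with R = a = 6378137 m.
x = R·λ = 6378137 × 2.717509061 = 17332645.092 m.
y = R·ln tan(π/4 + φ/2) = 6378137 × 0.656543600 = 4187525.025 m.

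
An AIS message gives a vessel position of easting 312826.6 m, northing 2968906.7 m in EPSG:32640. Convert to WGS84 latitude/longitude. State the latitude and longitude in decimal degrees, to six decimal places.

Zone 40N: λ₀ = 57°, k₀ = 0.9996, false easting 500000 m.
Meridian distance M = (N − FN)/k₀ = 2970094.7 m.
Inverse transverse Mercator on WGS84 gives φ = 26.82920042°, λ = 55.11650027°.

lat 26.829200°, lon 55.116500°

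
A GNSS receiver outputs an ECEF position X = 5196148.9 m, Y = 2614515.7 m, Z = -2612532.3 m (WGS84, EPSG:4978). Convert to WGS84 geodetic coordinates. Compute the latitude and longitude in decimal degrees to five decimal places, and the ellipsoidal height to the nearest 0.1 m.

lat -24.33050°, lon 26.70990°, h 2064.0 m

λ = atan2(Y, X) = 26.70990022°; p = √(X²+Y²) = 5816842.4 m.
Bowring's method on WGS84 (a = 6378137 m, b = 6356752.314 m) gives φ = -24.33050037°, h = 2064.018 m.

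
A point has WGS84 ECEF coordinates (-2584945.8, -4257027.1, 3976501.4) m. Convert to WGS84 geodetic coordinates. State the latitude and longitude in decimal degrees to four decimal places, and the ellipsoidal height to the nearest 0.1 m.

lat 38.7927°, lon -121.2669°, h 3344.1 m

λ = atan2(Y, X) = -121.26690016°; p = √(X²+Y²) = 4980384.0 m.
Bowring's method on WGS84 (a = 6378137 m, b = 6356752.314 m) gives φ = 38.79270012°, h = 3344.054 m.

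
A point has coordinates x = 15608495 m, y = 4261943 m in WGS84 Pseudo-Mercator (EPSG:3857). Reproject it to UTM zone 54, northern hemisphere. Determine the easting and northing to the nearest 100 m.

Web Mercator inverse (R = 6378137 m) → φ = 35.71840359°, λ = 140.21349621°.
UTM 54N forward: E = 428862.418 m, N = 3953001.084 m.

E 428900 m, N 3953000 m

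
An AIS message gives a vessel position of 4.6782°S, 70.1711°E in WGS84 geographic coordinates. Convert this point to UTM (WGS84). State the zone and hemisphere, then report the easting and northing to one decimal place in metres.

Longitude 70.1711° lies in the 6° band [66°, 72°), giving zone 42; latitude is south of the equator, so 42S.
Zone 42 central meridian λ₀ = 6×42 − 183 = 69°; Δλ = +1.1711°.
Transverse Mercator on WGS84 with k₀ = 0.9996 gives E = 629891.843 m, N = 9482798.536 m.

Zone 42S: E 629891.8 m, N 9482798.5 m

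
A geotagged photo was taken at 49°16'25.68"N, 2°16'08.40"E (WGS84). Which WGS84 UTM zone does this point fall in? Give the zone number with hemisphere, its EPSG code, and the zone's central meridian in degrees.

UTM zone = ⌊(λ + 180)/6⌋ + 1; 2.2690° ∈ [0°, 6°) → zone 31.
Hemisphere: N (φ ≥ 0).
Central meridian λ₀ = 6×31 − 183 = 3°.
EPSG code: 32631.

Zone 31N (EPSG:32631), central meridian 3°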